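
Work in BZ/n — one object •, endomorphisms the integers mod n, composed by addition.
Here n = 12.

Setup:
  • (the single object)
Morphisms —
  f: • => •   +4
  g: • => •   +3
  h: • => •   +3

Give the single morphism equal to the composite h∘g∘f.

  0 +4≡4 +3≡7 +3≡10  (mod 12)
composite: +10

Answer: +10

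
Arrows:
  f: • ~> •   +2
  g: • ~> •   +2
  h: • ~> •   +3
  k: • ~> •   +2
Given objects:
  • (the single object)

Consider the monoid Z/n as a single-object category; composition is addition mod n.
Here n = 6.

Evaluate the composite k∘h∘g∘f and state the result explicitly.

  0 +2≡2 +2≡4 +3≡1 +2≡3  (mod 6)
result: +3

Answer: +3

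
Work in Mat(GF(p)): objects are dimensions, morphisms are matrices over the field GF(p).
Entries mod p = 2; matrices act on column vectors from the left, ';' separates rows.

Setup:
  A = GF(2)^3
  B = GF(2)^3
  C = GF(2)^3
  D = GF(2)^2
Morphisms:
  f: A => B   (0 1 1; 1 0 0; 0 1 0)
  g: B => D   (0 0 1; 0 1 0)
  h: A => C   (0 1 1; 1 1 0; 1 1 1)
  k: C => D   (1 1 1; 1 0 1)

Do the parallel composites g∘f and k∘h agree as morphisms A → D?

Path 1 = f;g:
  e0=(1,0,0) f=>(0,1,0) g=>(0,1)
  e1=(0,1,0) f=>(1,0,1) g=>(1,0)
  e2=(0,0,1) f=>(1,0,0) g=>(0,0)
  composite₁ = (0 1 0; 1 0 0)
Path 2 = h;k:
  e0=(1,0,0) h=>(0,1,1) k=>(0,1)
  e1=(0,1,0) h=>(1,1,1) k=>(1,0)
  e2=(0,0,1) h=>(1,0,1) k=>(0,0)
  composite₂ = (0 1 0; 1 0 0)
Equal? YES — commutes

Answer: COMMUTES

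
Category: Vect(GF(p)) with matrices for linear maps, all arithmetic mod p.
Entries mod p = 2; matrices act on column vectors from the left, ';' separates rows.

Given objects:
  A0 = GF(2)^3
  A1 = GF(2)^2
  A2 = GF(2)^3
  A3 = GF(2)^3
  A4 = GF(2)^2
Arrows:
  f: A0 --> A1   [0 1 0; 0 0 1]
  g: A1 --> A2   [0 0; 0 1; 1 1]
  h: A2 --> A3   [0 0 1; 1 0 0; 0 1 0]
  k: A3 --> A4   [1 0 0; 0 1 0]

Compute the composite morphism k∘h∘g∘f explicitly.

  e0=[1,0,0] f-->[0,0] g-->[0,0,0] h-->[0,0,0] k-->[0,0]
  e1=[0,1,0] f-->[1,0] g-->[0,0,1] h-->[1,0,0] k-->[1,0]
  e2=[0,0,1] f-->[0,1] g-->[0,1,1] h-->[1,0,1] k-->[1,0]
⟦path⟧: [0 1 1; 0 0 0]

Answer: [0 1 1; 0 0 0]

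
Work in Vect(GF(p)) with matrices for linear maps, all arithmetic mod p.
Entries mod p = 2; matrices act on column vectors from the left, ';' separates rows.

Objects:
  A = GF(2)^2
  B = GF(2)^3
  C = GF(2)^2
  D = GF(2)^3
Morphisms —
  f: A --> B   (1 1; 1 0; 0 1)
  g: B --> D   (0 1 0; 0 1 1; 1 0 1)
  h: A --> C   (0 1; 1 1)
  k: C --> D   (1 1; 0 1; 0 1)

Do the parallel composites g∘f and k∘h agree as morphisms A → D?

Along f;g (path 1):
  e0=[1,0] f-->[1,1,0] g-->[1,1,1]
  e1=[0,1] f-->[1,0,1] g-->[0,1,0]
  ⟦path⟧₁ = (1 0; 1 1; 1 0)
Along h;k (path 2):
  e0=[1,0] h-->[0,1] k-->[1,1,1]
  e1=[0,1] h-->[1,1] k-->[0,1,1]
  ⟦path⟧₂ = (1 0; 1 1; 1 1)
Equal? NO — does not commute

Answer: DOES NOT COMMUTE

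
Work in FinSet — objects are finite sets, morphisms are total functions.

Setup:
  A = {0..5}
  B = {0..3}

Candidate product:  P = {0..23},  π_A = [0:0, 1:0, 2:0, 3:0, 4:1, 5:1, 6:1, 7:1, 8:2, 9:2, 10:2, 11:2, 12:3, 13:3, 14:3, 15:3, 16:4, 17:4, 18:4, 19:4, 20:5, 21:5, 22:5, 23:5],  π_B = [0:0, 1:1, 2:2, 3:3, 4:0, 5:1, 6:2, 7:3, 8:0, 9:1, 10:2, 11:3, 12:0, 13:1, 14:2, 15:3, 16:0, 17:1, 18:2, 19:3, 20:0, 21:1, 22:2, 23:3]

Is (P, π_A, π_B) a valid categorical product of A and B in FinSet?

|A|·|B| = 6·4 = 24;  |P| = 24
Check the pairing map k ↦ (π_A(k), π_B(k)):
  0 : (0,0)
  1 : (0,1)
  2 : (0,2)
  3 : (0,3)
  4 : (1,0)
  5 : (1,1)
  6 : (1,2)
  7 : (1,3)
  8 : (2,0)
  9 : (2,1)
  10 : (2,2)
  11 : (2,3)
  12 : (3,0)
  13 : (3,1)
  14 : (3,2)
  15 : (3,3)
  16 : (4,0)
  17 : (4,1)
  18 : (4,2)
  19 : (4,3)
  20 : (5,0)
  21 : (5,1)
  22 : (5,2)
  23 : (5,3)
distinct pairs in image: 24 / 24 needed
  → bijection onto A×B; projections well-typed.

Answer: VALID PRODUCT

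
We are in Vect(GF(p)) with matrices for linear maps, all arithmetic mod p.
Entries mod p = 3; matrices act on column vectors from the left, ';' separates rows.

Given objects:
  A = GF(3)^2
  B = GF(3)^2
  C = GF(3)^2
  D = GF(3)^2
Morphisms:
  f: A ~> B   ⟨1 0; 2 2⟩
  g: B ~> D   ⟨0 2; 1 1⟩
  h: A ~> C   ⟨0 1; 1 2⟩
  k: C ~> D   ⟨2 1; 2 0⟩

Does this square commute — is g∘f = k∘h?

Answer: COMMUTES

Trace:
Along f;g (path 1):
  e0=⟨1,0⟩ f~>⟨1,2⟩ g~>⟨1,0⟩
  e1=⟨0,1⟩ f~>⟨0,2⟩ g~>⟨1,2⟩
  composite₁ = ⟨1 1; 0 2⟩
Along h;k (path 2):
  e0=⟨1,0⟩ h~>⟨0,1⟩ k~>⟨1,0⟩
  e1=⟨0,1⟩ h~>⟨1,2⟩ k~>⟨1,2⟩
  composite₂ = ⟨1 1; 0 2⟩
Equal? same morphism ✓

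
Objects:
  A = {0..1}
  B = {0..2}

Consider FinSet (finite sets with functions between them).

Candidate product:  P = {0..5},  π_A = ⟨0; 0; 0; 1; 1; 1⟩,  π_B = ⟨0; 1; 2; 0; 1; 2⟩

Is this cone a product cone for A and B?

|A|·|B| = 2·3 = 6;  |P| = 6
Check the pairing map k ↦ (π_A(k), π_B(k)):
  0 -> (0,0)
  1 -> (0,1)
  2 -> (0,2)
  3 -> (1,0)
  4 -> (1,1)
  5 -> (1,2)
distinct pairs in image: 6 / 6 needed
  → bijection onto A×B; projections well-typed.

Answer: VALID PRODUCT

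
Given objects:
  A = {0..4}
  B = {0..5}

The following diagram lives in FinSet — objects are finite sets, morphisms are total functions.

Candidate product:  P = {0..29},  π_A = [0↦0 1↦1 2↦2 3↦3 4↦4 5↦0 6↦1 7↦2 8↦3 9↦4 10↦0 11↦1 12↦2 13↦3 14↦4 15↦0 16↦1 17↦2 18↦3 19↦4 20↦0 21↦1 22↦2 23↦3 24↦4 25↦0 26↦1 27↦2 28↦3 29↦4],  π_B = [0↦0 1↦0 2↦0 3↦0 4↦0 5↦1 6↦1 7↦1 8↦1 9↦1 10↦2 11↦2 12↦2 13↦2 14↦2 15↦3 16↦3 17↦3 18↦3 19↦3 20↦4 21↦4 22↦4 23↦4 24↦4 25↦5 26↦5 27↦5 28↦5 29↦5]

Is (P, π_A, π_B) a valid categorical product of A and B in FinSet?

Answer: VALID PRODUCT

Work:
|A|·|B| = 5·6 = 30;  |P| = 30
Check the pairing map k ↦ (π_A(k), π_B(k)):
  0 ↦ (0,0)
  1 ↦ (1,0)
  2 ↦ (2,0)
  3 ↦ (3,0)
  4 ↦ (4,0)
  5 ↦ (0,1)
  6 ↦ (1,1)
  7 ↦ (2,1)
  8 ↦ (3,1)
  9 ↦ (4,1)
  10 ↦ (0,2)
  11 ↦ (1,2)
  12 ↦ (2,2)
  13 ↦ (3,2)
  14 ↦ (4,2)
  15 ↦ (0,3)
  16 ↦ (1,3)
  17 ↦ (2,3)
  18 ↦ (3,3)
  19 ↦ (4,3)
  20 ↦ (0,4)
  21 ↦ (1,4)
  22 ↦ (2,4)
  23 ↦ (3,4)
  24 ↦ (4,4)
  25 ↦ (0,5)
  26 ↦ (1,5)
  27 ↦ (2,5)
  28 ↦ (3,5)
  29 ↦ (4,5)
distinct pairs in image: 30 / 30 needed
  → bijection onto A×B; projections well-typed.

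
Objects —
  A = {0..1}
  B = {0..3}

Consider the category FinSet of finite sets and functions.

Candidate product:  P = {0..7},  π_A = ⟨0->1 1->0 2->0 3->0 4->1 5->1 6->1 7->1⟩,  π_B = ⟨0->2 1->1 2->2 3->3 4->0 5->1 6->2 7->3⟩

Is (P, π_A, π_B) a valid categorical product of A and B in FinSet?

|A|·|B| = 2·4 = 8;  |P| = 8
Check the pairing map k ↦ (π_A(k), π_B(k)):
  0 -> (1,2)
  1 -> (0,1)
  2 -> (0,2)
  3 -> (0,3)
  4 -> (1,0)
  5 -> (1,1)
  6 -> (1,2)  ✗ repeats pair of k=0
  7 -> (1,3)
distinct pairs in image: 7 / 8 needed
  → (1,2) hit at k=0 and k=6

Answer: NOT A VALID PRODUCT — duplicate pair at indices 6,0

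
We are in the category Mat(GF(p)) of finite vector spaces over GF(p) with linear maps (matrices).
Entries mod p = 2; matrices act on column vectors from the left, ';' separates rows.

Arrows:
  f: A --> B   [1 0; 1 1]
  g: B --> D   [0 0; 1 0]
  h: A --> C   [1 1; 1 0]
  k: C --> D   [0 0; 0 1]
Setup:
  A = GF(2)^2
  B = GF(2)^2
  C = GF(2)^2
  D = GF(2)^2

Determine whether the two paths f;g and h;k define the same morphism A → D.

Answer: COMMUTES

Derivation:
1) trace f;g:
  e0=⟨1,0⟩ f-->⟨1,1⟩ g-->⟨0,1⟩
  e1=⟨0,1⟩ f-->⟨0,1⟩ g-->⟨0,0⟩
  ⟦path⟧₁ = [0 0; 1 0]
2) trace h;k:
  e0=⟨1,0⟩ h-->⟨1,1⟩ k-->⟨0,1⟩
  e1=⟨0,1⟩ h-->⟨1,0⟩ k-->⟨0,0⟩
  ⟦path⟧₂ = [0 0; 1 0]
Equal? YES — commutes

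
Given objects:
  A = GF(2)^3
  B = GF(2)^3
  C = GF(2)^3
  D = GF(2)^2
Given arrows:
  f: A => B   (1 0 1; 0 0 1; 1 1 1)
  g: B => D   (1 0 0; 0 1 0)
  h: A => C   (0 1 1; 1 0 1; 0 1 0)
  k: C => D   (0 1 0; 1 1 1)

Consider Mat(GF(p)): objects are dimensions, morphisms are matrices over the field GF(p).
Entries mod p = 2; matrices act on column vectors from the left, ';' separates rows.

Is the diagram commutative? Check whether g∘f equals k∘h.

Answer: DOES NOT COMMUTE

Work:
1) trace f;g:
  e0=[1,0,0] f=>[1,0,1] g=>[1,0]
  e1=[0,1,0] f=>[0,0,1] g=>[0,0]
  e2=[0,0,1] f=>[1,1,1] g=>[1,1]
  result₁ = (1 0 1; 0 0 1)
2) trace h;k:
  e0=[1,0,0] h=>[0,1,0] k=>[1,1]
  e1=[0,1,0] h=>[1,0,1] k=>[0,0]
  e2=[0,0,1] h=>[1,1,0] k=>[1,0]
  result₂ = (1 0 1; 1 0 0)
Equal? NO — does not commute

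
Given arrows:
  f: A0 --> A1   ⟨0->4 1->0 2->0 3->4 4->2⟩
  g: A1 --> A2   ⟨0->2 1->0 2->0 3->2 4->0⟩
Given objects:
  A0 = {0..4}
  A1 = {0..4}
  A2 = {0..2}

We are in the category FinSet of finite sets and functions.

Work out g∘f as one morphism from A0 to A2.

  0 f-->4 g-->0
  1 f-->0 g-->2
  2 f-->0 g-->2
  3 f-->4 g-->0
  4 f-->2 g-->0
composite: ⟨0->0 1->2 2->2 3->0 4->0⟩

Answer: ⟨0->0 1->2 2->2 3->0 4->0⟩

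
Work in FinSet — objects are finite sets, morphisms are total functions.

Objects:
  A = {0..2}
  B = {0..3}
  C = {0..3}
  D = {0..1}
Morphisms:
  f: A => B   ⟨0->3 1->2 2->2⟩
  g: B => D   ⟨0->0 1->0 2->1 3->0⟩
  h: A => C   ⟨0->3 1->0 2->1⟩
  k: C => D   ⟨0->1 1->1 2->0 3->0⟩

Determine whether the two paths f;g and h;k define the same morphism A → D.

1) trace f;g:
  0 f=>3 g=>0
  1 f=>2 g=>1
  2 f=>2 g=>1
  composite₁ = ⟨0->0 1->1 2->1⟩
2) trace h;k:
  0 h=>3 k=>0
  1 h=>0 k=>1
  2 h=>1 k=>1
  composite₂ = ⟨0->0 1->1 2->1⟩
Equal? YES — commutes

Answer: COMMUTES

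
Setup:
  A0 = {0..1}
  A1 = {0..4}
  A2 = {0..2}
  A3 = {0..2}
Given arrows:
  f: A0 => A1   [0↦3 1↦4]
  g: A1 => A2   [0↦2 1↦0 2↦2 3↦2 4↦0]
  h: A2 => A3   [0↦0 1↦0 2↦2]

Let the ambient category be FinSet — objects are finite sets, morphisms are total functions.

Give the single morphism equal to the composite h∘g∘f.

Answer: [0↦2 1↦0]

Derivation:
  0 f=>3 g=>2 h=>2
  1 f=>4 g=>0 h=>0
⟦path⟧: [0↦2 1↦0]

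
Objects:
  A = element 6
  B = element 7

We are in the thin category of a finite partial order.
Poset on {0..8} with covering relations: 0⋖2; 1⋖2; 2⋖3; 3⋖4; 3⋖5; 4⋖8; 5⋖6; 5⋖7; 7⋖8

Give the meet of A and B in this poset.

Lower bounds of A=6 and B=7: {0,1,2,3,5}
  0 <= 5
  1 <= 5
  2 <= 5
  3 <= 5
  5 <= 5
glb = 5

Answer: A∧B = 5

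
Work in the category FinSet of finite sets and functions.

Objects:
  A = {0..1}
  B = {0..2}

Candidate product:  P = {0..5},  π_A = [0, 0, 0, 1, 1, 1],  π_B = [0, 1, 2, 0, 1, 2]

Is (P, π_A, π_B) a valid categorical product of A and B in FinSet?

|A|·|B| = 2·3 = 6;  |P| = 6
Check the pairing map k ↦ (π_A(k), π_B(k)):
  0 ↦ (0,0)
  1 ↦ (0,1)
  2 ↦ (0,2)
  3 ↦ (1,0)
  4 ↦ (1,1)
  5 ↦ (1,2)
distinct pairs in image: 6 / 6 needed
  → bijection onto A×B; projections well-typed.

Answer: VALID PRODUCT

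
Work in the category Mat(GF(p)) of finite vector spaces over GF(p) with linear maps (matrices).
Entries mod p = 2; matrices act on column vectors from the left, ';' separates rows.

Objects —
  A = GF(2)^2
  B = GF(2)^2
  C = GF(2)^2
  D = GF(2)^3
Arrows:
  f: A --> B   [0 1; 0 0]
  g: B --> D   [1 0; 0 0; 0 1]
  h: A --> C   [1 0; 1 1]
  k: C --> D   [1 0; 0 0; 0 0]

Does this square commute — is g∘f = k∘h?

Along f;g (path 1):
  e0=⟨1,0⟩ f-->⟨0,0⟩ g-->⟨0,0,0⟩
  e1=⟨0,1⟩ f-->⟨1,0⟩ g-->⟨1,0,0⟩
  composite₁ = [0 1; 0 0; 0 0]
Along h;k (path 2):
  e0=⟨1,0⟩ h-->⟨1,1⟩ k-->⟨1,0,0⟩
  e1=⟨0,1⟩ h-->⟨0,1⟩ k-->⟨0,0,0⟩
  composite₂ = [1 0; 0 0; 0 0]
Equal? NO — does not commute

Answer: DOES NOT COMMUTE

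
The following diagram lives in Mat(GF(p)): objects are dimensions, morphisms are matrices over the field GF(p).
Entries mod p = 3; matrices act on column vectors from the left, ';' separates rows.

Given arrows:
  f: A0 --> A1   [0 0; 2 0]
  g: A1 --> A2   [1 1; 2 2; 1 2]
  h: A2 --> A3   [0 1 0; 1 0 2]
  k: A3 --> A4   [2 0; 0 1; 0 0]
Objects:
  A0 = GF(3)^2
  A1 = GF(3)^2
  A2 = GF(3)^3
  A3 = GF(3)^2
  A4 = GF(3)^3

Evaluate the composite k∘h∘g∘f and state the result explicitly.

  e0=[1,0] f-->[0,2] g-->[2,1,1] h-->[1,1] k-->[2,1,0]
  e1=[0,1] f-->[0,0] g-->[0,0,0] h-->[0,0] k-->[0,0,0]
⟦path⟧: [2 0; 1 0; 0 0]

Answer: [2 0; 1 0; 0 0]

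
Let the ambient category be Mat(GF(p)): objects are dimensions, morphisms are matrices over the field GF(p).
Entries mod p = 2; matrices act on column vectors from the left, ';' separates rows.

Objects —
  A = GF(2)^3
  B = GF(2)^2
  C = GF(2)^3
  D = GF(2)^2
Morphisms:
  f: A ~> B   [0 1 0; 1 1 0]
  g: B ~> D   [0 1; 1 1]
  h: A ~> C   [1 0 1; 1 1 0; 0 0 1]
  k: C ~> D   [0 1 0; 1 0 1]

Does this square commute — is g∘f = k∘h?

Answer: COMMUTES

Work:
1) trace f;g:
  e0=(1,0,0) f~>(0,1) g~>(1,1)
  e1=(0,1,0) f~>(1,1) g~>(1,0)
  e2=(0,0,1) f~>(0,0) g~>(0,0)
  composite₁ = [1 1 0; 1 0 0]
2) trace h;k:
  e0=(1,0,0) h~>(1,1,0) k~>(1,1)
  e1=(0,1,0) h~>(0,1,0) k~>(1,0)
  e2=(0,0,1) h~>(1,0,1) k~>(0,0)
  composite₂ = [1 1 0; 1 0 0]
Equal? same morphism ✓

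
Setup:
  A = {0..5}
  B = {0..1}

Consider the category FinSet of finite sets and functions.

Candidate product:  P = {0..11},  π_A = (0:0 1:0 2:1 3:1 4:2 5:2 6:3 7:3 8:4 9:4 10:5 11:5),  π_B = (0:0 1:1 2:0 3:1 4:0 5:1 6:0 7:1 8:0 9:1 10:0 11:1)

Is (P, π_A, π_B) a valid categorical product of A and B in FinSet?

|A|·|B| = 6·2 = 12;  |P| = 12
Check the pairing map k ↦ (π_A(k), π_B(k)):
  0 : (0,0)
  1 : (0,1)
  2 : (1,0)
  3 : (1,1)
  4 : (2,0)
  5 : (2,1)
  6 : (3,0)
  7 : (3,1)
  8 : (4,0)
  9 : (4,1)
  10 : (5,0)
  11 : (5,1)
distinct pairs in image: 12 / 12 needed
  → bijection onto A×B; projections well-typed.

Answer: VALID PRODUCT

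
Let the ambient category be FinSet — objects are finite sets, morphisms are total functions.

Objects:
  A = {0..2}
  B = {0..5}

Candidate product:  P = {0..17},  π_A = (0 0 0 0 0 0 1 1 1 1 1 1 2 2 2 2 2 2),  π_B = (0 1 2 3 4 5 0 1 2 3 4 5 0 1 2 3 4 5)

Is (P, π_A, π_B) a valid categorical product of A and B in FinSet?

|A|·|B| = 3·6 = 18;  |P| = 18
Check the pairing map k ↦ (π_A(k), π_B(k)):
  0 : (0,0)
  1 : (0,1)
  2 : (0,2)
  3 : (0,3)
  4 : (0,4)
  5 : (0,5)
  6 : (1,0)
  7 : (1,1)
  8 : (1,2)
  9 : (1,3)
  10 : (1,4)
  11 : (1,5)
  12 : (2,0)
  13 : (2,1)
  14 : (2,2)
  15 : (2,3)
  16 : (2,4)
  17 : (2,5)
distinct pairs in image: 18 / 18 needed
  → bijection onto A×B; projections well-typed.

Answer: VALID PRODUCT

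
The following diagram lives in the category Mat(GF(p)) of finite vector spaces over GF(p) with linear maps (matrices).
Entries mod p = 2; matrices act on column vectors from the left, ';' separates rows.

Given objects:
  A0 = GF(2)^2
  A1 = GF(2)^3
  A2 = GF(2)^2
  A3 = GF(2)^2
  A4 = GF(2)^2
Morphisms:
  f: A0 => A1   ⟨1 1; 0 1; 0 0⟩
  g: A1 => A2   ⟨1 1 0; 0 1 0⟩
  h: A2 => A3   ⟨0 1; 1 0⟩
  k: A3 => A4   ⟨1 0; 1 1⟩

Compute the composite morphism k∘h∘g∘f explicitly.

  e0=(1,0) f=>(1,0,0) g=>(1,0) h=>(0,1) k=>(0,1)
  e1=(0,1) f=>(1,1,0) g=>(0,1) h=>(1,0) k=>(1,1)
⟦path⟧: ⟨0 1; 1 1⟩

Answer: ⟨0 1; 1 1⟩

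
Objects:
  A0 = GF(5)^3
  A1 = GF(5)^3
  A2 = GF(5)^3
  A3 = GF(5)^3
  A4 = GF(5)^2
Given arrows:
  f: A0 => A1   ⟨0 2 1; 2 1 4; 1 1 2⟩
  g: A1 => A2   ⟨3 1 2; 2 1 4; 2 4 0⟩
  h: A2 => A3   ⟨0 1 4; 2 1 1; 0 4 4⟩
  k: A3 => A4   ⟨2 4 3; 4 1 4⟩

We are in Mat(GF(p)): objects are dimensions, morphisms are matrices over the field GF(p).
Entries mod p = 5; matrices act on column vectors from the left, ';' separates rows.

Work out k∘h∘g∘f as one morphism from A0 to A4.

Answer: ⟨2 1 2; 3 1 0⟩

Work:
  e0=[1,0,0] f=>[0,2,1] g=>[4,1,3] h=>[3,2,1] k=>[2,3]
  e1=[0,1,0] f=>[2,1,1] g=>[4,4,3] h=>[1,0,3] k=>[1,1]
  e2=[0,0,1] f=>[1,4,2] g=>[1,4,3] h=>[1,4,3] k=>[2,0]
composite: ⟨2 1 2; 3 1 0⟩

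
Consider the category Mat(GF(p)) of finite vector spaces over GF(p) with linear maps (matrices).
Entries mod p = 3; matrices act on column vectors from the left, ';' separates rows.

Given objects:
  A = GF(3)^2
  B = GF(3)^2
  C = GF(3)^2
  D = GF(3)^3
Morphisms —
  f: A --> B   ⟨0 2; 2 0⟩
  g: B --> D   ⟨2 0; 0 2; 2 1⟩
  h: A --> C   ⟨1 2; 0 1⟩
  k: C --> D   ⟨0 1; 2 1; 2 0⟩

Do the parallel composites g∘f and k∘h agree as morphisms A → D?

1) trace f;g:
  e0=[1,0] f-->[0,2] g-->[0,1,2]
  e1=[0,1] f-->[2,0] g-->[1,0,1]
  composite₁ = ⟨0 1; 1 0; 2 1⟩
2) trace h;k:
  e0=[1,0] h-->[1,0] k-->[0,2,2]
  e1=[0,1] h-->[2,1] k-->[1,2,1]
  composite₂ = ⟨0 1; 2 2; 2 1⟩
Equal? differ; not commutative

Answer: DOES NOT COMMUTE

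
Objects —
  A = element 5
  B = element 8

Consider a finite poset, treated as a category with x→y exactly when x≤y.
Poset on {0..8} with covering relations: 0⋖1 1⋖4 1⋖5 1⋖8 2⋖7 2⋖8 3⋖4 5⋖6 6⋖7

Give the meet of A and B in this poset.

{x : x≤A ∧ x≤B} = {0,1}  (A=5, B=8)
  0 ≤ 1
  1 ≤ 1
glb = 1

Answer: A∧B = 1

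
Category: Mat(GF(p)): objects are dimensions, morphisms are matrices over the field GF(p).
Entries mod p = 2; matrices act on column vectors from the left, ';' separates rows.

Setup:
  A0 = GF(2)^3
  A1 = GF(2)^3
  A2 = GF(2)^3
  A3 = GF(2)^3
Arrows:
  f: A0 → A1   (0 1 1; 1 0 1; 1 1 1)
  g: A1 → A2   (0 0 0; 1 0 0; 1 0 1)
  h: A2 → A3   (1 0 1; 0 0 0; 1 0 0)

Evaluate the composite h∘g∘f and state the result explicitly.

  e0=⟨1,0,0⟩ f→⟨0,1,1⟩ g→⟨0,0,1⟩ h→⟨1,0,0⟩
  e1=⟨0,1,0⟩ f→⟨1,0,1⟩ g→⟨0,1,0⟩ h→⟨0,0,0⟩
  e2=⟨0,0,1⟩ f→⟨1,1,1⟩ g→⟨0,1,0⟩ h→⟨0,0,0⟩
composite: (1 0 0; 0 0 0; 0 0 0)

Answer: (1 0 0; 0 0 0; 0 0 0)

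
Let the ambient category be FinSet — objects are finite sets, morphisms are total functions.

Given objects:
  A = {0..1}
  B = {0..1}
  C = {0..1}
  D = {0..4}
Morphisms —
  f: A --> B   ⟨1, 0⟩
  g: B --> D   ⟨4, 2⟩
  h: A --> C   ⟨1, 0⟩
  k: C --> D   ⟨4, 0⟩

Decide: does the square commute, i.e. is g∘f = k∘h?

1) trace f;g:
  0 f-->1 g-->2
  1 f-->0 g-->4
  result₁ = ⟨2, 4⟩
2) trace h;k:
  0 h-->1 k-->0
  1 h-->0 k-->4
  result₂ = ⟨0, 4⟩
Equal? NO — does not commute

Answer: DOES NOT COMMUTE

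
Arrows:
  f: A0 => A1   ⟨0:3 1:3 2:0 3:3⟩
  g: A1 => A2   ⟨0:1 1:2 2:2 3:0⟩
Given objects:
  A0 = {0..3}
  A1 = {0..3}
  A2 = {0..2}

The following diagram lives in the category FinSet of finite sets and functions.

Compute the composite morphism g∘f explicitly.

Answer: ⟨0:0 1:0 2:1 3:0⟩

Trace:
  0 f=>3 g=>0
  1 f=>3 g=>0
  2 f=>0 g=>1
  3 f=>3 g=>0
⟦path⟧: ⟨0:0 1:0 2:1 3:0⟩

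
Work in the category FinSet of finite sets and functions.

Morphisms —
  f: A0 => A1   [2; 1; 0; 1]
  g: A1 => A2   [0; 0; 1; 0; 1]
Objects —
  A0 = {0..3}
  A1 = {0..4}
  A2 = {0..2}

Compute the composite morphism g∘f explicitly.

Answer: [1; 0; 0; 0]

Trace:
  0 f=>2 g=>1
  1 f=>1 g=>0
  2 f=>0 g=>0
  3 f=>1 g=>0
composite: [1; 0; 0; 0]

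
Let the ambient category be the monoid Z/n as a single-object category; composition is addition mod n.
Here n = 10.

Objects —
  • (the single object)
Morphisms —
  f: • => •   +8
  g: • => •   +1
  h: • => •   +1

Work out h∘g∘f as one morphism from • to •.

  0 +8≡8 +1≡9 +1≡0  (mod 10)
⟦path⟧: +0

Answer: +0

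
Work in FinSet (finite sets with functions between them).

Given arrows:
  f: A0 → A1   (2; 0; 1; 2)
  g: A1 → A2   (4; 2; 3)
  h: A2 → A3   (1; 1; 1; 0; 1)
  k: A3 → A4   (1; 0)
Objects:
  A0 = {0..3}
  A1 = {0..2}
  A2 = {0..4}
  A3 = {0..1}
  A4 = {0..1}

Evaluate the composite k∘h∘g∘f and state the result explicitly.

Answer: (1; 0; 0; 1)

Work:
  0 f→2 g→3 h→0 k→1
  1 f→0 g→4 h→1 k→0
  2 f→1 g→2 h→1 k→0
  3 f→2 g→3 h→0 k→1
⟦path⟧: (1; 0; 0; 1)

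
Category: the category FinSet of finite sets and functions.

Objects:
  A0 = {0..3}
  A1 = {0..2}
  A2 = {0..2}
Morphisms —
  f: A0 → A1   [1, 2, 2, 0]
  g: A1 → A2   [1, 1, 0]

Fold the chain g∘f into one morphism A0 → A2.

Answer: [1, 0, 0, 1]

Work:
  0 f→1 g→1
  1 f→2 g→0
  2 f→2 g→0
  3 f→0 g→1
composite: [1, 0, 0, 1]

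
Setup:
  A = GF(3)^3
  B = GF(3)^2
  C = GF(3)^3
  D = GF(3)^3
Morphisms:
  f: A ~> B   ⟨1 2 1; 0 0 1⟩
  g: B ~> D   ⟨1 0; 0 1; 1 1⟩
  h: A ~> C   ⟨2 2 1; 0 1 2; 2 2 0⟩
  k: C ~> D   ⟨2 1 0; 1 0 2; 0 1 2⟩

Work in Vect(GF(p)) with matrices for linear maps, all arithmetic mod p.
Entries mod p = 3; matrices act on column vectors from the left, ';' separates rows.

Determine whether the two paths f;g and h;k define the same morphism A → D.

Answer: COMMUTES

Trace:
1) trace f;g:
  e0=⟨1,0,0⟩ f~>⟨1,0⟩ g~>⟨1,0,1⟩
  e1=⟨0,1,0⟩ f~>⟨2,0⟩ g~>⟨2,0,2⟩
  e2=⟨0,0,1⟩ f~>⟨1,1⟩ g~>⟨1,1,2⟩
  ⟦path⟧₁ = ⟨1 2 1; 0 0 1; 1 2 2⟩
2) trace h;k:
  e0=⟨1,0,0⟩ h~>⟨2,0,2⟩ k~>⟨1,0,1⟩
  e1=⟨0,1,0⟩ h~>⟨2,1,2⟩ k~>⟨2,0,2⟩
  e2=⟨0,0,1⟩ h~>⟨1,2,0⟩ k~>⟨1,1,2⟩
  ⟦path⟧₂ = ⟨1 2 1; 0 0 1; 1 2 2⟩
Equal? equal; square commutes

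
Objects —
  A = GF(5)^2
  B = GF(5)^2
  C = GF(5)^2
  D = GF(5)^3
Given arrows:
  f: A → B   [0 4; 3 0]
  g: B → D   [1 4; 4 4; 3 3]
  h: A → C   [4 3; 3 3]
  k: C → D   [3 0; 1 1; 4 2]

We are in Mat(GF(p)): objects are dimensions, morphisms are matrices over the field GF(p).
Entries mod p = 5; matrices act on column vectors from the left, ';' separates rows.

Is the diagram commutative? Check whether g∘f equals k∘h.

Along f;g (path 1):
  e0=⟨1,0⟩ f→⟨0,3⟩ g→⟨2,2,4⟩
  e1=⟨0,1⟩ f→⟨4,0⟩ g→⟨4,1,2⟩
  composite₁ = [2 4; 2 1; 4 2]
Along h;k (path 2):
  e0=⟨1,0⟩ h→⟨4,3⟩ k→⟨2,2,2⟩
  e1=⟨0,1⟩ h→⟨3,3⟩ k→⟨4,1,3⟩
  composite₂ = [2 4; 2 1; 2 3]
Equal? distinct morphisms ✗

Answer: DOES NOT COMMUTE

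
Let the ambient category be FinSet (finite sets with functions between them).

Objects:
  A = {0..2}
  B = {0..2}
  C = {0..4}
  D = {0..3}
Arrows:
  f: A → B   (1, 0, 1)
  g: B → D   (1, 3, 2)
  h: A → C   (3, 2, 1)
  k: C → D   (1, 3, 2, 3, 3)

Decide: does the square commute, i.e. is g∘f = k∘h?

Answer: DOES NOT COMMUTE

Derivation:
1) trace f;g:
  0 f→1 g→3
  1 f→0 g→1
  2 f→1 g→3
  composite₁ = (3, 1, 3)
2) trace h;k:
  0 h→3 k→3
  1 h→2 k→2
  2 h→1 k→3
  composite₂ = (3, 2, 3)
Equal? differ; not commutative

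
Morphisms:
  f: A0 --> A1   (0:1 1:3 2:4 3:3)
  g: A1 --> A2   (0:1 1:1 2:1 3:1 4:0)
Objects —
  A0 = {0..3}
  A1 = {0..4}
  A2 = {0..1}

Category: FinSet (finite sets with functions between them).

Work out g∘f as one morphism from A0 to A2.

  0 f-->1 g-->1
  1 f-->3 g-->1
  2 f-->4 g-->0
  3 f-->3 g-->1
composite: (0:1 1:1 2:0 3:1)

Answer: (0:1 1:1 2:0 3:1)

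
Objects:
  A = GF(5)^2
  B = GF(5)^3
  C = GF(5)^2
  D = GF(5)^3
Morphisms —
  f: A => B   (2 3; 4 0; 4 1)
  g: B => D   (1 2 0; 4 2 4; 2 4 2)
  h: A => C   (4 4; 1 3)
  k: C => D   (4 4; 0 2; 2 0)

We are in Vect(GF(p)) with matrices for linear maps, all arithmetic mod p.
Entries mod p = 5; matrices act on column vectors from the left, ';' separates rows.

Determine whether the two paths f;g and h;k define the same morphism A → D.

1) trace f;g:
  e0=[1,0] f=>[2,4,4] g=>[0,2,3]
  e1=[0,1] f=>[3,0,1] g=>[3,1,3]
  result₁ = (0 3; 2 1; 3 3)
2) trace h;k:
  e0=[1,0] h=>[4,1] k=>[0,2,3]
  e1=[0,1] h=>[4,3] k=>[3,1,3]
  result₂ = (0 3; 2 1; 3 3)
Equal? same morphism ✓

Answer: COMMUTES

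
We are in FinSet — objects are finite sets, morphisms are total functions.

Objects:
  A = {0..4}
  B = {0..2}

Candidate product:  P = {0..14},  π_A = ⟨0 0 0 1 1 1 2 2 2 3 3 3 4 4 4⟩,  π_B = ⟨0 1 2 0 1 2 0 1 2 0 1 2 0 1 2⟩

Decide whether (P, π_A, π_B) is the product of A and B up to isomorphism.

|A|·|B| = 5·3 = 15;  |P| = 15
Check the pairing map k ↦ (π_A(k), π_B(k)):
  0 -> (0,0)
  1 -> (0,1)
  2 -> (0,2)
  3 -> (1,0)
  4 -> (1,1)
  5 -> (1,2)
  6 -> (2,0)
  7 -> (2,1)
  8 -> (2,2)
  9 -> (3,0)
  10 -> (3,1)
  11 -> (3,2)
  12 -> (4,0)
  13 -> (4,1)
  14 -> (4,2)
distinct pairs in image: 15 / 15 needed
  → bijection onto A×B; projections well-typed.

Answer: VALID PRODUCT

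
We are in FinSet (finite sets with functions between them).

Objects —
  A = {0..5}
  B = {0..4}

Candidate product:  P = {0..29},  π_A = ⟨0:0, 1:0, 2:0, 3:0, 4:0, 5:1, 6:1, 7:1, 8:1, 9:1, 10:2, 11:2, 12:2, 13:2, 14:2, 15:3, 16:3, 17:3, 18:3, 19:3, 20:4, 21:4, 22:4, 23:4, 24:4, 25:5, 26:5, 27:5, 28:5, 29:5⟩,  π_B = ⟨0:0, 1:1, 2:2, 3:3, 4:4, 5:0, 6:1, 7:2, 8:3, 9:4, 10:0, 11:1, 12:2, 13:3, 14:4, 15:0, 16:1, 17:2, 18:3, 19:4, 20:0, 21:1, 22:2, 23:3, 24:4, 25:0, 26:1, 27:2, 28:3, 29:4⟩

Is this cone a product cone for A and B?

Answer: VALID PRODUCT

Work:
|A|·|B| = 6·5 = 30;  |P| = 30
Check the pairing map k ↦ (π_A(k), π_B(k)):
  0 : (0,0)
  1 : (0,1)
  2 : (0,2)
  3 : (0,3)
  4 : (0,4)
  5 : (1,0)
  6 : (1,1)
  7 : (1,2)
  8 : (1,3)
  9 : (1,4)
  10 : (2,0)
  11 : (2,1)
  12 : (2,2)
  13 : (2,3)
  14 : (2,4)
  15 : (3,0)
  16 : (3,1)
  17 : (3,2)
  18 : (3,3)
  19 : (3,4)
  20 : (4,0)
  21 : (4,1)
  22 : (4,2)
  23 : (4,3)
  24 : (4,4)
  25 : (5,0)
  26 : (5,1)
  27 : (5,2)
  28 : (5,3)
  29 : (5,4)
distinct pairs in image: 30 / 30 needed
  → bijection onto A×B; projections well-typed.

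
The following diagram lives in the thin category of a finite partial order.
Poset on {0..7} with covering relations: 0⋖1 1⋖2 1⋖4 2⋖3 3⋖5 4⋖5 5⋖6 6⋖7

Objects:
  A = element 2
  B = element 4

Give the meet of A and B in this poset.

{x : x<=A ∧ x<=B} = {0,1}  (A=2, B=4)
  0 <= 1
  1 <= 1
glb = 1

Answer: A∧B = 1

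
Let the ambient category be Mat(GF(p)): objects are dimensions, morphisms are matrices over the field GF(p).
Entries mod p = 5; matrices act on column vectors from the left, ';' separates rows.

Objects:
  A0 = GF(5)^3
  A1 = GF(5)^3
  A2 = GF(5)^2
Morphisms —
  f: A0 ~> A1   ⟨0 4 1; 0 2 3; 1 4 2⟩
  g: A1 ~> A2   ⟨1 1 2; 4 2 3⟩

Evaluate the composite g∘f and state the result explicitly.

  e0=⟨1,0,0⟩ f~>⟨0,0,1⟩ g~>⟨2,3⟩
  e1=⟨0,1,0⟩ f~>⟨4,2,4⟩ g~>⟨4,2⟩
  e2=⟨0,0,1⟩ f~>⟨1,3,2⟩ g~>⟨3,1⟩
⟦path⟧: ⟨2 4 3; 3 2 1⟩

Answer: ⟨2 4 3; 3 2 1⟩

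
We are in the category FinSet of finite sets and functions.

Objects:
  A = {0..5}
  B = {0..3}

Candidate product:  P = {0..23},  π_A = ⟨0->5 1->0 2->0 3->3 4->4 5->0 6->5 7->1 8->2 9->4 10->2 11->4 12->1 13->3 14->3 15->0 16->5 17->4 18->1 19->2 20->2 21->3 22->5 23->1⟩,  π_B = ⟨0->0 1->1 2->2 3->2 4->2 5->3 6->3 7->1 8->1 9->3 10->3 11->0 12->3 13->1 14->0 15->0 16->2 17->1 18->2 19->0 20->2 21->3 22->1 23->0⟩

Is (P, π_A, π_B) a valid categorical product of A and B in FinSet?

|A|·|B| = 6·4 = 24;  |P| = 24
Check the pairing map k ↦ (π_A(k), π_B(k)):
  0 -> (5,0)
  1 -> (0,1)
  2 -> (0,2)
  3 -> (3,2)
  4 -> (4,2)
  5 -> (0,3)
  6 -> (5,3)
  7 -> (1,1)
  8 -> (2,1)
  9 -> (4,3)
  10 -> (2,3)
  11 -> (4,0)
  12 -> (1,3)
  13 -> (3,1)
  14 -> (3,0)
  15 -> (0,0)
  16 -> (5,2)
  17 -> (4,1)
  18 -> (1,2)
  19 -> (2,0)
  20 -> (2,2)
  21 -> (3,3)
  22 -> (5,1)
  23 -> (1,0)
distinct pairs in image: 24 / 24 needed
  → bijection onto A×B; projections well-typed.

Answer: VALID PRODUCT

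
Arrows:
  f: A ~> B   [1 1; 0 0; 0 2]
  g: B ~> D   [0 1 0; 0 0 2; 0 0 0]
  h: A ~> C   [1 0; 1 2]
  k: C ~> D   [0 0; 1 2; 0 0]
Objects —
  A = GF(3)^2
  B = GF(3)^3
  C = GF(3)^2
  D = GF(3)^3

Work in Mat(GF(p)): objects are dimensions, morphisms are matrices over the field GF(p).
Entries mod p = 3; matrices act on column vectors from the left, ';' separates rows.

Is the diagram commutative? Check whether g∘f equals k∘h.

Answer: COMMUTES

Derivation:
1) trace f;g:
  e0=(1,0) f~>(1,0,0) g~>(0,0,0)
  e1=(0,1) f~>(1,0,2) g~>(0,1,0)
  result₁ = [0 0; 0 1; 0 0]
2) trace h;k:
  e0=(1,0) h~>(1,1) k~>(0,0,0)
  e1=(0,1) h~>(0,2) k~>(0,1,0)
  result₂ = [0 0; 0 1; 0 0]
Equal? same morphism ✓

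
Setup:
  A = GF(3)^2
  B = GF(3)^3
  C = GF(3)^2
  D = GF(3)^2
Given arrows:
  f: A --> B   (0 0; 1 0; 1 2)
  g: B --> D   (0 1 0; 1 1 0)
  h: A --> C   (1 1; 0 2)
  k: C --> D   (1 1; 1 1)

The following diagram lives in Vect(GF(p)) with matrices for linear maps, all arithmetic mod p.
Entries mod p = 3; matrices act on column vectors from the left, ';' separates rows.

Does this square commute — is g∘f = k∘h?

Answer: COMMUTES

Work:
1) trace f;g:
  e0=(1,0) f-->(0,1,1) g-->(1,1)
  e1=(0,1) f-->(0,0,2) g-->(0,0)
  composite₁ = (1 0; 1 0)
2) trace h;k:
  e0=(1,0) h-->(1,0) k-->(1,1)
  e1=(0,1) h-->(1,2) k-->(0,0)
  composite₂ = (1 0; 1 0)
Equal? same morphism ✓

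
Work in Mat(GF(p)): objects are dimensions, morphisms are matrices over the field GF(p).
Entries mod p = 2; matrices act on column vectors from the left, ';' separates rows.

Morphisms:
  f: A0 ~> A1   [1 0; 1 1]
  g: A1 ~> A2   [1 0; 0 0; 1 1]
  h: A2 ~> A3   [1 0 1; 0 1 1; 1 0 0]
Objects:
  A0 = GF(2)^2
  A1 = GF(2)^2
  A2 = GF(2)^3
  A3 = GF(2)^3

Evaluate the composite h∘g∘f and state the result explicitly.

  e0=[1,0] f~>[1,1] g~>[1,0,0] h~>[1,0,1]
  e1=[0,1] f~>[0,1] g~>[0,0,1] h~>[1,1,0]
composite: [1 1; 0 1; 1 0]

Answer: [1 1; 0 1; 1 0]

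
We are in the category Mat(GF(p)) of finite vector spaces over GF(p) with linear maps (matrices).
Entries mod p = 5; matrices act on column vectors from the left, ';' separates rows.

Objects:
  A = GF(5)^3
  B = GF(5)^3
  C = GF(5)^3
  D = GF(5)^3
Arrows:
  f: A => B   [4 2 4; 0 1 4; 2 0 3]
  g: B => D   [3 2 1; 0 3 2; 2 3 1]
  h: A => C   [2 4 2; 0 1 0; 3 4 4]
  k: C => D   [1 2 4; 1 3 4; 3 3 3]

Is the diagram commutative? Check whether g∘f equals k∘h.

Answer: DOES NOT COMMUTE

Work:
Along f;g (path 1):
  e0=⟨1,0,0⟩ f=>⟨4,0,2⟩ g=>⟨4,4,0⟩
  e1=⟨0,1,0⟩ f=>⟨2,1,0⟩ g=>⟨3,3,2⟩
  e2=⟨0,0,1⟩ f=>⟨4,4,3⟩ g=>⟨3,3,3⟩
  ⟦path⟧₁ = [4 3 3; 4 3 3; 0 2 3]
Along h;k (path 2):
  e0=⟨1,0,0⟩ h=>⟨2,0,3⟩ k=>⟨4,4,0⟩
  e1=⟨0,1,0⟩ h=>⟨4,1,4⟩ k=>⟨2,3,2⟩
  e2=⟨0,0,1⟩ h=>⟨2,0,4⟩ k=>⟨3,3,3⟩
  ⟦path⟧₂ = [4 2 3; 4 3 3; 0 2 3]
Equal? NO — does not commute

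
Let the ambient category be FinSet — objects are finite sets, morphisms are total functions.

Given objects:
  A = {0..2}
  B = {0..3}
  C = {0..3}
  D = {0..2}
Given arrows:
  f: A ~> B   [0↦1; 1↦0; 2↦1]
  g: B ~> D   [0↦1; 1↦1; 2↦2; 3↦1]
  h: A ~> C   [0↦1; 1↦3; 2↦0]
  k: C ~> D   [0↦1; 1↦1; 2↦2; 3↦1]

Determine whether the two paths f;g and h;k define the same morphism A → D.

Along f;g (path 1):
  0 f~>1 g~>1
  1 f~>0 g~>1
  2 f~>1 g~>1
  result₁ = [0↦1; 1↦1; 2↦1]
Along h;k (path 2):
  0 h~>1 k~>1
  1 h~>3 k~>1
  2 h~>0 k~>1
  result₂ = [0↦1; 1↦1; 2↦1]
Equal? YES — commutes

Answer: COMMUTES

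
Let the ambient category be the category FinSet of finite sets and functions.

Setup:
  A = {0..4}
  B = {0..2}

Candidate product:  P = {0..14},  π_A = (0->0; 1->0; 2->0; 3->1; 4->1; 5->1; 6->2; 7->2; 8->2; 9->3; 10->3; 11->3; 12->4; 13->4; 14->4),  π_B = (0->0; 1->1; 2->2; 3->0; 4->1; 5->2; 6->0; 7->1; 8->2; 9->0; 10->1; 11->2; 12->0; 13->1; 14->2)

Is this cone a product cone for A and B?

Answer: VALID PRODUCT

Derivation:
|A|·|B| = 5·3 = 15;  |P| = 15
Check the pairing map k ↦ (π_A(k), π_B(k)):
  0 -> (0,0)
  1 -> (0,1)
  2 -> (0,2)
  3 -> (1,0)
  4 -> (1,1)
  5 -> (1,2)
  6 -> (2,0)
  7 -> (2,1)
  8 -> (2,2)
  9 -> (3,0)
  10 -> (3,1)
  11 -> (3,2)
  12 -> (4,0)
  13 -> (4,1)
  14 -> (4,2)
distinct pairs in image: 15 / 15 needed
  → bijection onto A×B; projections well-typed.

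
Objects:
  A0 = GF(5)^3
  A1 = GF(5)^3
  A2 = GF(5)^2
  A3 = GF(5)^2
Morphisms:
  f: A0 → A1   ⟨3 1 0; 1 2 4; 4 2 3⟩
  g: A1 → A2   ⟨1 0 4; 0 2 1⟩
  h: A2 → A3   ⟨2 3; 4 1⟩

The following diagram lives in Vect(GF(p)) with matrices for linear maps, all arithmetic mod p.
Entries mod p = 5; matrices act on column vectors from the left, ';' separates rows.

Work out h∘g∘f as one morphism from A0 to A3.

  e0=[1,0,0] f→[3,1,4] g→[4,1] h→[1,2]
  e1=[0,1,0] f→[1,2,2] g→[4,1] h→[1,2]
  e2=[0,0,1] f→[0,4,3] g→[2,1] h→[2,4]
composite: ⟨1 1 2; 2 2 4⟩

Answer: ⟨1 1 2; 2 2 4⟩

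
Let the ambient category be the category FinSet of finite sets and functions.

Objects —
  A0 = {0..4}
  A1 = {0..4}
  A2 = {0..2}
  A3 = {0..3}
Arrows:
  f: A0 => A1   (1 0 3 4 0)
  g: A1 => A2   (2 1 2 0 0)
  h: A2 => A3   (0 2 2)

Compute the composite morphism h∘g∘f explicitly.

  0 f=>1 g=>1 h=>2
  1 f=>0 g=>2 h=>2
  2 f=>3 g=>0 h=>0
  3 f=>4 g=>0 h=>0
  4 f=>0 g=>2 h=>2
composite: (2 2 0 0 2)

Answer: (2 2 0 0 2)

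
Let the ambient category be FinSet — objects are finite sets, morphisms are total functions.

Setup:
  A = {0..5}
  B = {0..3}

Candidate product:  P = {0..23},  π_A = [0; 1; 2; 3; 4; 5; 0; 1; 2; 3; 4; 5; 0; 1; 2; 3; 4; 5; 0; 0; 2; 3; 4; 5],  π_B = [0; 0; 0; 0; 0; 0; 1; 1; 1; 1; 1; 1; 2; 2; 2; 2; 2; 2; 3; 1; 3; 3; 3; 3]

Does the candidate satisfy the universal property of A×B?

Answer: NOT A VALID PRODUCT — duplicate pair at indices 6,19

Work:
|A|·|B| = 6·4 = 24;  |P| = 24
Check the pairing map k ↦ (π_A(k), π_B(k)):
  0 : (0,0)
  1 : (1,0)
  2 : (2,0)
  3 : (3,0)
  4 : (4,0)
  5 : (5,0)
  6 : (0,1)
  7 : (1,1)
  8 : (2,1)
  9 : (3,1)
  10 : (4,1)
  11 : (5,1)
  12 : (0,2)
  13 : (1,2)
  14 : (2,2)
  15 : (3,2)
  16 : (4,2)
  17 : (5,2)
  18 : (0,3)
  19 : (0,1)  ✗ repeats pair of k=6
  20 : (2,3)
  21 : (3,3)
  22 : (4,3)
  23 : (5,3)
distinct pairs in image: 23 / 24 needed
  → (0,1) hit at k=6 and k=19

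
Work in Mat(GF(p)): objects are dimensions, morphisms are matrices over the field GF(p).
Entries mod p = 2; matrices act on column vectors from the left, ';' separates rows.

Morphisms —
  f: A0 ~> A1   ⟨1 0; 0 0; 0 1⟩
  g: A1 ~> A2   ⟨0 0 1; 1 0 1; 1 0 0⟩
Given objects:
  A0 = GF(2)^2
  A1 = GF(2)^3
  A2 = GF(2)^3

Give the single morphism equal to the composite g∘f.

  e0=(1,0) f~>(1,0,0) g~>(0,1,1)
  e1=(0,1) f~>(0,0,1) g~>(1,1,0)
result: ⟨0 1; 1 1; 1 0⟩

Answer: ⟨0 1; 1 1; 1 0⟩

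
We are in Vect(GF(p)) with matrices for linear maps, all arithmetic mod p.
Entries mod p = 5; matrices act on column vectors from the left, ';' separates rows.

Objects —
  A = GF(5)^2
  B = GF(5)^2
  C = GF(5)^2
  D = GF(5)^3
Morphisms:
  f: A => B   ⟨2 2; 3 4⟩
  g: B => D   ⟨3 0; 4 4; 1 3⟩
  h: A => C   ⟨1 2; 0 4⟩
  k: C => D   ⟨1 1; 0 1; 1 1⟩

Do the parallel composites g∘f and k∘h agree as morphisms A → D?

Along f;g (path 1):
  e0=(1,0) f=>(2,3) g=>(1,0,1)
  e1=(0,1) f=>(2,4) g=>(1,4,4)
  ⟦path⟧₁ = ⟨1 1; 0 4; 1 4⟩
Along h;k (path 2):
  e0=(1,0) h=>(1,0) k=>(1,0,1)
  e1=(0,1) h=>(2,4) k=>(1,4,1)
  ⟦path⟧₂ = ⟨1 1; 0 4; 1 1⟩
Equal? differ; not commutative

Answer: DOES NOT COMMUTE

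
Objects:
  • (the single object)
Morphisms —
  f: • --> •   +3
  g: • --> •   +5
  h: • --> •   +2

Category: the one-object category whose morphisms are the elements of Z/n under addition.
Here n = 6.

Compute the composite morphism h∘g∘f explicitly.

Answer: +4

Derivation:
  0 +3≡3 +5≡2 +2≡4  (mod 6)
result: +4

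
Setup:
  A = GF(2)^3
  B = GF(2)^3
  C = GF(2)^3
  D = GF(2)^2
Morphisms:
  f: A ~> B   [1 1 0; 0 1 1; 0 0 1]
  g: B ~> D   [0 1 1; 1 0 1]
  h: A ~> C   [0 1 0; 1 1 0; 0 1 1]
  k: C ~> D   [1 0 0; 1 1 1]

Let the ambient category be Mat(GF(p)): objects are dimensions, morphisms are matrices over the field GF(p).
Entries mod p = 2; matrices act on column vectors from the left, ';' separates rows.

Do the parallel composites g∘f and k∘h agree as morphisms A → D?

Answer: COMMUTES

Work:
Along f;g (path 1):
  e0=⟨1,0,0⟩ f~>⟨1,0,0⟩ g~>⟨0,1⟩
  e1=⟨0,1,0⟩ f~>⟨1,1,0⟩ g~>⟨1,1⟩
  e2=⟨0,0,1⟩ f~>⟨0,1,1⟩ g~>⟨0,1⟩
  composite₁ = [0 1 0; 1 1 1]
Along h;k (path 2):
  e0=⟨1,0,0⟩ h~>⟨0,1,0⟩ k~>⟨0,1⟩
  e1=⟨0,1,0⟩ h~>⟨1,1,1⟩ k~>⟨1,1⟩
  e2=⟨0,0,1⟩ h~>⟨0,0,1⟩ k~>⟨0,1⟩
  composite₂ = [0 1 0; 1 1 1]
Equal? same morphism ✓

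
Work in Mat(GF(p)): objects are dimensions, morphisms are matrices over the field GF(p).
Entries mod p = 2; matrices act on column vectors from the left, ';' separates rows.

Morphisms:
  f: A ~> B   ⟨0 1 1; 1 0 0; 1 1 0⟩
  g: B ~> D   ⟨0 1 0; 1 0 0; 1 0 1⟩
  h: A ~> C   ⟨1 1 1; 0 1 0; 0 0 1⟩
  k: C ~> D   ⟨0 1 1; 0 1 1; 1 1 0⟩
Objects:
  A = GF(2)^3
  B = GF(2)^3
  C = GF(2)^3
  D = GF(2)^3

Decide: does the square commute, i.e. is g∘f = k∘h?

Along f;g (path 1):
  e0=(1,0,0) f~>(0,1,1) g~>(1,0,1)
  e1=(0,1,0) f~>(1,0,1) g~>(0,1,0)
  e2=(0,0,1) f~>(1,0,0) g~>(0,1,1)
  composite₁ = ⟨1 0 0; 0 1 1; 1 0 1⟩
Along h;k (path 2):
  e0=(1,0,0) h~>(1,0,0) k~>(0,0,1)
  e1=(0,1,0) h~>(1,1,0) k~>(1,1,0)
  e2=(0,0,1) h~>(1,0,1) k~>(1,1,1)
  composite₂ = ⟨0 1 1; 0 1 1; 1 0 1⟩
Equal? NO — does not commute

Answer: DOES NOT COMMUTE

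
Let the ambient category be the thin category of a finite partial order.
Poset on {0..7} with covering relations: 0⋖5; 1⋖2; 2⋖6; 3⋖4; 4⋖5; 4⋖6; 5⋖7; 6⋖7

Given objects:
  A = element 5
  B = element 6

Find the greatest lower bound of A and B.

Lower bounds of A=5 and B=6: {3,4}
  3 ≤ 4
  4 ≤ 4
glb = 4

Answer: A∧B = 4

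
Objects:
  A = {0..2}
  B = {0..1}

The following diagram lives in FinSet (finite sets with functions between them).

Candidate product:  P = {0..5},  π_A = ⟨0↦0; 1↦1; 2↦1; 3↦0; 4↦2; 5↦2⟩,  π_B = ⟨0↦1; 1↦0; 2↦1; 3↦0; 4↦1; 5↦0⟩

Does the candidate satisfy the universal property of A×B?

Answer: VALID PRODUCT

Work:
|A|·|B| = 3·2 = 6;  |P| = 6
Check the pairing map k ↦ (π_A(k), π_B(k)):
  0 ↦ (0,1)
  1 ↦ (1,0)
  2 ↦ (1,1)
  3 ↦ (0,0)
  4 ↦ (2,1)
  5 ↦ (2,0)
distinct pairs in image: 6 / 6 needed
  → bijection onto A×B; projections well-typed.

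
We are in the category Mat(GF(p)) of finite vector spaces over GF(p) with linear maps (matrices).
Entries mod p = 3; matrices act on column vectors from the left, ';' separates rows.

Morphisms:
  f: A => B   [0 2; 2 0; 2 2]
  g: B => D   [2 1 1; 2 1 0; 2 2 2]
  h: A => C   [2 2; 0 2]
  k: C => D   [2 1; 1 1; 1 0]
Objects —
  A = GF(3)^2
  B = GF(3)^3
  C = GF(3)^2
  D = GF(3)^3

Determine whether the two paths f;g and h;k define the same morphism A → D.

Answer: COMMUTES

Derivation:
Along f;g (path 1):
  e0=(1,0) f=>(0,2,2) g=>(1,2,2)
  e1=(0,1) f=>(2,0,2) g=>(0,1,2)
  composite₁ = [1 0; 2 1; 2 2]
Along h;k (path 2):
  e0=(1,0) h=>(2,0) k=>(1,2,2)
  e1=(0,1) h=>(2,2) k=>(0,1,2)
  composite₂ = [1 0; 2 1; 2 2]
Equal? same morphism ✓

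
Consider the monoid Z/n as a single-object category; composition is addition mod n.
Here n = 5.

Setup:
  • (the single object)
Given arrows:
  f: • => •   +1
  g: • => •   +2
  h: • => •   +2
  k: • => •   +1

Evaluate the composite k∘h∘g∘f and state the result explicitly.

  0 +1≡1 +2≡3 +2≡0 +1≡1  (mod 5)
composite: +1

Answer: +1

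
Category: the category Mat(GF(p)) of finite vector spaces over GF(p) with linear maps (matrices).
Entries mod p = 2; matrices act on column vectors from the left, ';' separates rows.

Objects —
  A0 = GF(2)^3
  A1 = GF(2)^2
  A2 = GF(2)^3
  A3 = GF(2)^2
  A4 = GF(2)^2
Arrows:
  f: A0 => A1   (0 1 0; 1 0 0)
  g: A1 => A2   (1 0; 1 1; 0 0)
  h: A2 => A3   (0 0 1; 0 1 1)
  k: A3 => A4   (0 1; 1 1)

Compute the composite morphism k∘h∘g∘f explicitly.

  e0=[1,0,0] f=>[0,1] g=>[0,1,0] h=>[0,1] k=>[1,1]
  e1=[0,1,0] f=>[1,0] g=>[1,1,0] h=>[0,1] k=>[1,1]
  e2=[0,0,1] f=>[0,0] g=>[0,0,0] h=>[0,0] k=>[0,0]
⟦path⟧: (1 1 0; 1 1 0)

Answer: (1 1 0; 1 1 0)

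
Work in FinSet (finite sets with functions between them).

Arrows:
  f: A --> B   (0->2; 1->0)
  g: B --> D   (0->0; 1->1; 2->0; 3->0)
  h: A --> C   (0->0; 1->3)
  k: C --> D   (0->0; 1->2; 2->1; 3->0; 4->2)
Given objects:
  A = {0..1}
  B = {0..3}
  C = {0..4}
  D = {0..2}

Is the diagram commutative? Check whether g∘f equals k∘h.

Path 1 = f;g:
  0 f-->2 g-->0
  1 f-->0 g-->0
  ⟦path⟧₁ = (0->0; 1->0)
Path 2 = h;k:
  0 h-->0 k-->0
  1 h-->3 k-->0
  ⟦path⟧₂ = (0->0; 1->0)
Equal? same morphism ✓

Answer: COMMUTES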